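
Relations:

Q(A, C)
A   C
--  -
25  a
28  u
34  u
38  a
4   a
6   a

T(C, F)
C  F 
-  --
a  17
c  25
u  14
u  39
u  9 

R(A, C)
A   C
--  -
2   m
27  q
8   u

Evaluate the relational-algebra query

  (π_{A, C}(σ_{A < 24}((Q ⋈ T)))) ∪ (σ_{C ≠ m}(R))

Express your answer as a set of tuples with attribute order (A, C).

{(27, q), (4, a), (6, a), (8, u)}

Natural join on C: {(25, a, 17), (28, u, 14), (28, u, 39), (28, u, 9), (34, u, 14), (34, u, 39), (34, u, 9), (38, a, 17), (4, a, 17), (6, a, 17)}
Apply σ_{A < 24}; surviving tuples: {(4, a, 17), (6, a, 17)}
π[A, C]: project onto (A, C) → {(4, a), (6, a)}
Apply σ_{C ≠ m}; surviving tuples: {(27, q), (8, u)}
Set union of the two operands is {(27, q), (4, a), (6, a), (8, u)}.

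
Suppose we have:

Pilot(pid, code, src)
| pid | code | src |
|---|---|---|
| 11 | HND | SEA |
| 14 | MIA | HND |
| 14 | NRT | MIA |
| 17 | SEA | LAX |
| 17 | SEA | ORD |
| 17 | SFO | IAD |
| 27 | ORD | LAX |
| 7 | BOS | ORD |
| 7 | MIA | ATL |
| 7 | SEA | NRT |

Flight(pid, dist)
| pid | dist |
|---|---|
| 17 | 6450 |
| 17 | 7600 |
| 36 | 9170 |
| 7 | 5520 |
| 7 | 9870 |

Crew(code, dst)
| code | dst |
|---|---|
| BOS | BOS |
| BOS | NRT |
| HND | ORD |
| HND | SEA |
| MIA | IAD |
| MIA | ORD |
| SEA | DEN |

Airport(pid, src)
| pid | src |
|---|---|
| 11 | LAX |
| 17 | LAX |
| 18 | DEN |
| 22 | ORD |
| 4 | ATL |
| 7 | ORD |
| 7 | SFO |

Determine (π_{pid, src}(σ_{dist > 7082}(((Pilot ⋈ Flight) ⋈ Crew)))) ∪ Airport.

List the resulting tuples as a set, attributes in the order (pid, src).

Joining Pilot and Flight on pid yields {(17, SEA, LAX, 6450), (17, SEA, LAX, 7600), (17, SEA, ORD, 6450), (17, SEA, ORD, 7600), (17, SFO, IAD, 6450), (17, SFO, IAD, 7600), (7, BOS, ORD, 5520), (7, BOS, ORD, 9870), (7, MIA, ATL, 5520), (7, MIA, ATL, 9870), (7, SEA, NRT, 5520), (7, SEA, NRT, 9870)}.
Joining (Pilot ⋈ Flight) and Crew on code yields {(17, SEA, LAX, 6450, DEN), (17, SEA, LAX, 7600, DEN), (17, SEA, ORD, 6450, DEN), (17, SEA, ORD, 7600, DEN), (7, BOS, ORD, 5520, BOS), (7, BOS, ORD, 5520, NRT), (7, BOS, ORD, 9870, BOS), (7, BOS, ORD, 9870, NRT), (7, MIA, ATL, 5520, IAD), (7, MIA, ATL, 5520, ORD), (7, MIA, ATL, 9870, IAD), (7, MIA, ATL, 9870, ORD), (7, SEA, NRT, 5520, DEN), (7, SEA, NRT, 9870, DEN)}.
σ[dist > 7082]: keep tuples satisfying dist > 7082 → {(17, SEA, LAX, 7600, DEN), (17, SEA, ORD, 7600, DEN), (7, BOS, ORD, 9870, BOS), (7, BOS, ORD, 9870, NRT), (7, MIA, ATL, 9870, IAD), (7, MIA, ATL, 9870, ORD), (7, SEA, NRT, 9870, DEN)}
π[pid, src]: project onto (pid, src) (2 duplicate(s) eliminated) → {(17, LAX), (17, ORD), (7, ATL), (7, NRT), (7, ORD)}
Set union of the two operands is {(11, LAX), (17, LAX), (17, ORD), (18, DEN), (22, ORD), (4, ATL), (7, ATL), (7, NRT), (7, ORD), (7, SFO)}.

{(11, LAX), (17, LAX), (17, ORD), (18, DEN), (22, ORD), (4, ATL), (7, ATL), (7, NRT), (7, ORD), (7, SFO)}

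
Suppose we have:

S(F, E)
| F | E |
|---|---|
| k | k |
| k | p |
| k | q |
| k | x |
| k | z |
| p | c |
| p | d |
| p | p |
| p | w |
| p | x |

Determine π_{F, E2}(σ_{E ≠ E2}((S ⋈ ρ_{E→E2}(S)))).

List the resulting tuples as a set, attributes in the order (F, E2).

{(k, k), (k, p), (k, q), (k, x), (k, z), (p, c), (p, d), (p, p), (p, w), (p, x)}

ρ[E→E2]: schema becomes (F, E2); tuples unchanged.
Joining S and ρ_{E→E2}(S) on F yields {(k, k, k), (k, k, p), (k, k, q), (k, k, x), (k, k, z), (k, p, k), (k, p, p), (k, p, q), (k, p, x), (k, p, z), (k, q, k), (k, q, p), (k, q, q), (k, q, x), (k, q, z), (k, x, k), (k, x, p), (k, x, q), (k, x, x), (k, x, z), (k, z, k), (k, z, p), (k, z, q), (k, z, x), (k, z, z), (p, c, c), (p, c, d), (p, c, p), (p, c, w), (p, c, x), (p, d, c), (p, d, d), (p, d, p), (p, d, w), (p, d, x), (p, p, c), (p, p, d), (p, p, p), (p, p, w), (p, p, x), (p, w, c), (p, w, d), (p, w, p), (p, w, w), (p, w, x), (p, x, c), (p, x, d), (p, x, p), (p, x, w), (p, x, x)}.
Selection E ≠ E2: {(k, k, p), (k, k, q), (k, k, x), (k, k, z), (k, p, k), (k, p, q), (k, p, x), (k, p, z), (k, q, k), (k, q, p), (k, q, x), (k, q, z), (k, x, k), (k, x, p), (k, x, q), (k, x, z), (k, z, k), (k, z, p), (k, z, q), (k, z, x), (p, c, d), (p, c, p), (p, c, w), (p, c, x), (p, d, c), (p, d, p), (p, d, w), (p, d, x), (p, p, c), (p, p, d), (p, p, w), (p, p, x), (p, w, c), (p, w, d), (p, w, p), (p, w, x), (p, x, c), (p, x, d), (p, x, p), (p, x, w)}
π_{F, E2} gives {(k, k), (k, p), (k, q), (k, x), (k, z), (p, c), (p, d), (p, p), (p, w), (p, x)} (30 duplicate(s) eliminated).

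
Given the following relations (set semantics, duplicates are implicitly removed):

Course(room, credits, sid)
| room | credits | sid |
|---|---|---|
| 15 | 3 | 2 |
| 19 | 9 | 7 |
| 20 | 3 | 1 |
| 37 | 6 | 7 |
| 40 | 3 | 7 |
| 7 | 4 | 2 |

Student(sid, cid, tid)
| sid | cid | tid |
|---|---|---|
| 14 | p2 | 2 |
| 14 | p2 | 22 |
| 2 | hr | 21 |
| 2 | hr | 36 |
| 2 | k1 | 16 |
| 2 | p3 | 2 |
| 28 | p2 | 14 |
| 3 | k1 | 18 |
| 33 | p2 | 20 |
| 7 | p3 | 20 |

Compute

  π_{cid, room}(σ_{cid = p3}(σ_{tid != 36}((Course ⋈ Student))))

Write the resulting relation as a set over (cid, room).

{(p3, 15), (p3, 19), (p3, 37), (p3, 40), (p3, 7)}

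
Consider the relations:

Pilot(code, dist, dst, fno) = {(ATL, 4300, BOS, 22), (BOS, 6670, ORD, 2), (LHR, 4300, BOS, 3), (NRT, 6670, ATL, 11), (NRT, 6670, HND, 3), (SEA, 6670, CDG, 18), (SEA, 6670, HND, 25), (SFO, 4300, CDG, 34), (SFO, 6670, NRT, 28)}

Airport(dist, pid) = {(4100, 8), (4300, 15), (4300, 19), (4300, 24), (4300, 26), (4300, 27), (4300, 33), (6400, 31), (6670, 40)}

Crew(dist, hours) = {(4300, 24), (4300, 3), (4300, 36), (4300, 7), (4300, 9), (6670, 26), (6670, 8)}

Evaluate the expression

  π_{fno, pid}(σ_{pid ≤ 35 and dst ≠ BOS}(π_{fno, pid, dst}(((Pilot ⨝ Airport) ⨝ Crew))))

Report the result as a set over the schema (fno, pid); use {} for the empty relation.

{(34, 15), (34, 19), (34, 24), (34, 26), (34, 27), (34, 33)}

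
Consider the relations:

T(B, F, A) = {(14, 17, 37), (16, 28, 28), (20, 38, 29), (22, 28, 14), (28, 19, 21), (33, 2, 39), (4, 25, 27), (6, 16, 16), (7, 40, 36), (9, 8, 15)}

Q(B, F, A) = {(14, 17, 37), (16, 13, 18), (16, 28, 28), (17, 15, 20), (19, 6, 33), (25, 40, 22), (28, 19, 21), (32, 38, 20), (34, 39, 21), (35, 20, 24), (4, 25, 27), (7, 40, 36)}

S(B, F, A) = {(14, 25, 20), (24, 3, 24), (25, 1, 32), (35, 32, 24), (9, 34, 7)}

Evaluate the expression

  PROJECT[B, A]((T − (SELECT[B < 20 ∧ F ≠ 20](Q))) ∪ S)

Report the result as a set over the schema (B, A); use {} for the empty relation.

σ[B < 20 ∧ F ≠ 20]: keep tuples satisfying B < 20 ∧ F ≠ 20 → {(14, 17, 37), (16, 13, 18), (16, 28, 28), (17, 15, 20), (19, 6, 33), (4, 25, 27), (7, 40, 36)}
Set difference of the two operands is {(20, 38, 29), (22, 28, 14), (28, 19, 21), (33, 2, 39), (6, 16, 16), (9, 8, 15)}.
Set union of the two operands is {(14, 25, 20), (20, 38, 29), (22, 28, 14), (24, 3, 24), (25, 1, 32), (28, 19, 21), (33, 2, 39), (35, 32, 24), (6, 16, 16), (9, 34, 7), (9, 8, 15)}.
Keep only column(s) B, A: {(14, 20), (20, 29), (22, 14), (24, 24), (25, 32), (28, 21), (33, 39), (35, 24), (6, 16), (9, 15), (9, 7)}

{(14, 20), (20, 29), (22, 14), (24, 24), (25, 32), (28, 21), (33, 39), (35, 24), (6, 16), (9, 15), (9, 7)}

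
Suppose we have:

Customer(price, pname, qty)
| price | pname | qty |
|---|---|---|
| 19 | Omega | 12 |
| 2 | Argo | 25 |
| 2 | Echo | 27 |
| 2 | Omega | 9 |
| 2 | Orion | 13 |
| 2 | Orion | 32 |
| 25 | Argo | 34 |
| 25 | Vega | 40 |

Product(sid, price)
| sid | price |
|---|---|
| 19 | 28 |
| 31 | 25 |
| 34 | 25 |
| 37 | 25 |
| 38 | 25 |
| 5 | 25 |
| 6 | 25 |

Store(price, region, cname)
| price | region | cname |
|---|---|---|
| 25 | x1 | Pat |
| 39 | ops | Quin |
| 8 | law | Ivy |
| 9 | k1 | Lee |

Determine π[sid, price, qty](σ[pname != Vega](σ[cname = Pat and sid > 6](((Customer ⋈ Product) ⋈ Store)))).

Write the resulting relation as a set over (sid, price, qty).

{(31, 25, 34), (34, 25, 34), (37, 25, 34), (38, 25, 34)}

Joining Customer and Product on price yields {(25, Argo, 34, 31), (25, Argo, 34, 34), (25, Argo, 34, 37), (25, Argo, 34, 38), (25, Argo, 34, 5), (25, Argo, 34, 6), (25, Vega, 40, 31), (25, Vega, 40, 34), (25, Vega, 40, 37), (25, Vega, 40, 38), (25, Vega, 40, 5), (25, Vega, 40, 6)}.
Joining (Customer ⋈ Product) and Store on price yields {(25, Argo, 34, 31, x1, Pat), (25, Argo, 34, 34, x1, Pat), (25, Argo, 34, 37, x1, Pat), (25, Argo, 34, 38, x1, Pat), (25, Argo, 34, 5, x1, Pat), (25, Argo, 34, 6, x1, Pat), (25, Vega, 40, 31, x1, Pat), (25, Vega, 40, 34, x1, Pat), (25, Vega, 40, 37, x1, Pat), (25, Vega, 40, 38, x1, Pat), (25, Vega, 40, 5, x1, Pat), (25, Vega, 40, 6, x1, Pat)}.
Apply σ_{cname = Pat and sid > 6}; surviving tuples: {(25, Argo, 34, 31, x1, Pat), (25, Argo, 34, 34, x1, Pat), (25, Argo, 34, 37, x1, Pat), (25, Argo, 34, 38, x1, Pat), (25, Vega, 40, 31, x1, Pat), (25, Vega, 40, 34, x1, Pat), (25, Vega, 40, 37, x1, Pat), (25, Vega, 40, 38, x1, Pat)}
Apply σ_{pname != Vega}; surviving tuples: {(25, Argo, 34, 31, x1, Pat), (25, Argo, 34, 34, x1, Pat), (25, Argo, 34, 37, x1, Pat), (25, Argo, 34, 38, x1, Pat)}
π_{sid, price, qty} gives {(31, 25, 34), (34, 25, 34), (37, 25, 34), (38, 25, 34)}.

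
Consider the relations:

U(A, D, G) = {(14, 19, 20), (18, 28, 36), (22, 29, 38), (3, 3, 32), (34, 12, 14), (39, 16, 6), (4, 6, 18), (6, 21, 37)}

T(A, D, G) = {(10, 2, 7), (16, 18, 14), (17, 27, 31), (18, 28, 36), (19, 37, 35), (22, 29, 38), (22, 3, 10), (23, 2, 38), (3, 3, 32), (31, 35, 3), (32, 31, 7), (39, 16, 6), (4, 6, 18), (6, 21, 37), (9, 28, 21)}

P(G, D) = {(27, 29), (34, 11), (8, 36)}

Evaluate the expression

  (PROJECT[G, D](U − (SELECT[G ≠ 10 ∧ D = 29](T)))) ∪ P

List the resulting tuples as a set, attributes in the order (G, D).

{(14, 12), (18, 6), (20, 19), (27, 29), (32, 3), (34, 11), (36, 28), (37, 21), (6, 16), (8, 36)}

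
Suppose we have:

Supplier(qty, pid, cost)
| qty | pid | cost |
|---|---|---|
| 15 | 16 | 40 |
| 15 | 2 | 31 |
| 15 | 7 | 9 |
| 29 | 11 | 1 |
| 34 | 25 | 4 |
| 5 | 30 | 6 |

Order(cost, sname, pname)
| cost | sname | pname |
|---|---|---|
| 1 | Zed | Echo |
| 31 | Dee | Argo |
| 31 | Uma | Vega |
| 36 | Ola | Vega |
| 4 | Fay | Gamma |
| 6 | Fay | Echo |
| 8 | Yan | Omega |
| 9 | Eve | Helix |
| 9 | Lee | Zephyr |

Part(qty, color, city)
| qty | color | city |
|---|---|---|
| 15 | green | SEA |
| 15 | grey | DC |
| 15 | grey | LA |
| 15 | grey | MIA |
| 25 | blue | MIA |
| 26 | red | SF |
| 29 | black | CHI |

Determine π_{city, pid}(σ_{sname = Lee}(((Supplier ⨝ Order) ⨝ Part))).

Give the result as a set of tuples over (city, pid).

{(DC, 7), (LA, 7), (MIA, 7), (SEA, 7)}

Natural join on cost: {(15, 2, 31, Dee, Argo), (15, 2, 31, Uma, Vega), (15, 7, 9, Eve, Helix), (15, 7, 9, Lee, Zephyr), (29, 11, 1, Zed, Echo), (34, 25, 4, Fay, Gamma), (5, 30, 6, Fay, Echo)}
Natural join on qty: {(15, 2, 31, Dee, Argo, green, SEA), (15, 2, 31, Dee, Argo, grey, DC), (15, 2, 31, Dee, Argo, grey, LA), (15, 2, 31, Dee, Argo, grey, MIA), (15, 2, 31, Uma, Vega, green, SEA), (15, 2, 31, Uma, Vega, grey, DC), (15, 2, 31, Uma, Vega, grey, LA), (15, 2, 31, Uma, Vega, grey, MIA), (15, 7, 9, Eve, Helix, green, SEA), (15, 7, 9, Eve, Helix, grey, DC), (15, 7, 9, Eve, Helix, grey, LA), (15, 7, 9, Eve, Helix, grey, MIA), (15, 7, 9, Lee, Zephyr, green, SEA), (15, 7, 9, Lee, Zephyr, grey, DC), (15, 7, 9, Lee, Zephyr, grey, LA), (15, 7, 9, Lee, Zephyr, grey, MIA), (29, 11, 1, Zed, Echo, black, CHI)}
σ[sname = Lee]: keep tuples satisfying sname = Lee → {(15, 7, 9, Lee, Zephyr, green, SEA), (15, 7, 9, Lee, Zephyr, grey, DC), (15, 7, 9, Lee, Zephyr, grey, LA), (15, 7, 9, Lee, Zephyr, grey, MIA)}
π[city, pid]: project onto (city, pid) → {(DC, 7), (LA, 7), (MIA, 7), (SEA, 7)}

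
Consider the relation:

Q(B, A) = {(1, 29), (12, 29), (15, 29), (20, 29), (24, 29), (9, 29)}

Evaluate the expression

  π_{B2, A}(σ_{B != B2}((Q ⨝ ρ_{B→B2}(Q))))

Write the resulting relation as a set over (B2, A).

ρ[B→B2]: schema becomes (B2, A); tuples unchanged.
Joining Q and ρ_{B→B2}(Q) on A yields {(1, 29, 1), (1, 29, 12), (1, 29, 15), (1, 29, 20), (1, 29, 24), (1, 29, 9), (12, 29, 1), (12, 29, 12), (12, 29, 15), (12, 29, 20), (12, 29, 24), (12, 29, 9), (15, 29, 1), (15, 29, 12), (15, 29, 15), (15, 29, 20), (15, 29, 24), (15, 29, 9), (20, 29, 1), (20, 29, 12), (20, 29, 15), (20, 29, 20), (20, 29, 24), (20, 29, 9), (24, 29, 1), (24, 29, 12), (24, 29, 15), (24, 29, 20), (24, 29, 24), (24, 29, 9), (9, 29, 1), (9, 29, 12), (9, 29, 15), (9, 29, 20), (9, 29, 24), (9, 29, 9)}.
σ[B != B2]: keep tuples satisfying B != B2 → {(1, 29, 12), (1, 29, 15), (1, 29, 20), (1, 29, 24), (1, 29, 9), (12, 29, 1), (12, 29, 15), (12, 29, 20), (12, 29, 24), (12, 29, 9), (15, 29, 1), (15, 29, 12), (15, 29, 20), (15, 29, 24), (15, 29, 9), (20, 29, 1), (20, 29, 12), (20, 29, 15), (20, 29, 24), (20, 29, 9), (24, 29, 1), (24, 29, 12), (24, 29, 15), (24, 29, 20), (24, 29, 9), (9, 29, 1), (9, 29, 12), (9, 29, 15), (9, 29, 20), (9, 29, 24)}
π_{B2, A} gives {(1, 29), (12, 29), (15, 29), (20, 29), (24, 29), (9, 29)} (24 duplicate(s) eliminated).

{(1, 29), (12, 29), (15, 29), (20, 29), (24, 29), (9, 29)}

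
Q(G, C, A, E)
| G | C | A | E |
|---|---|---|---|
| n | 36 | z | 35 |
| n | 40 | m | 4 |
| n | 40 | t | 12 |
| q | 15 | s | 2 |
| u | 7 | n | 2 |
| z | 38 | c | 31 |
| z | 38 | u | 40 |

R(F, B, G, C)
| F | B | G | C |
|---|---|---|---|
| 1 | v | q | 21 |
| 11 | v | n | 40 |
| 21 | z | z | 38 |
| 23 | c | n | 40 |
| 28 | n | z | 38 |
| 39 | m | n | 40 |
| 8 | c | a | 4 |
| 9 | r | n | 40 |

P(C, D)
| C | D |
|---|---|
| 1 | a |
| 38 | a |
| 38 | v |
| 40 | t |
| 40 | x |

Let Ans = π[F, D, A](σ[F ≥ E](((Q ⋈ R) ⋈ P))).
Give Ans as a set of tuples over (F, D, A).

Natural join on G, C: {(n, 40, m, 4, 11, v), (n, 40, m, 4, 23, c), (n, 40, m, 4, 39, m), (n, 40, m, 4, 9, r), (n, 40, t, 12, 11, v), (n, 40, t, 12, 23, c), (n, 40, t, 12, 39, m), (n, 40, t, 12, 9, r), (z, 38, c, 31, 21, z), (z, 38, c, 31, 28, n), (z, 38, u, 40, 21, z), (z, 38, u, 40, 28, n)}
Natural join on C: {(n, 40, m, 4, 11, v, t), (n, 40, m, 4, 11, v, x), (n, 40, m, 4, 23, c, t), (n, 40, m, 4, 23, c, x), (n, 40, m, 4, 39, m, t), (n, 40, m, 4, 39, m, x), (n, 40, m, 4, 9, r, t), (n, 40, m, 4, 9, r, x), (n, 40, t, 12, 11, v, t), (n, 40, t, 12, 11, v, x), (n, 40, t, 12, 23, c, t), (n, 40, t, 12, 23, c, x), (n, 40, t, 12, 39, m, t), (n, 40, t, 12, 39, m, x), (n, 40, t, 12, 9, r, t), (n, 40, t, 12, 9, r, x), (z, 38, c, 31, 21, z, a), (z, 38, c, 31, 21, z, v), (z, 38, c, 31, 28, n, a), (z, 38, c, 31, 28, n, v), (z, 38, u, 40, 21, z, a), (z, 38, u, 40, 21, z, v), (z, 38, u, 40, 28, n, a), (z, 38, u, 40, 28, n, v)}
σ[F ≥ E]: keep tuples satisfying F ≥ E → {(n, 40, m, 4, 11, v, t), (n, 40, m, 4, 11, v, x), (n, 40, m, 4, 23, c, t), (n, 40, m, 4, 23, c, x), (n, 40, m, 4, 39, m, t), (n, 40, m, 4, 39, m, x), (n, 40, m, 4, 9, r, t), (n, 40, m, 4, 9, r, x), (n, 40, t, 12, 23, c, t), (n, 40, t, 12, 23, c, x), (n, 40, t, 12, 39, m, t), (n, 40, t, 12, 39, m, x)}
Projecting to F, D, A: {(11, t, m), (11, x, m), (23, t, m), (23, t, t), (23, x, m), (23, x, t), (39, t, m), (39, t, t), (39, x, m), (39, x, t), (9, t, m), (9, x, m)}

{(11, t, m), (11, x, m), (23, t, m), (23, t, t), (23, x, m), (23, x, t), (39, t, m), (39, t, t), (39, x, m), (39, x, t), (9, t, m), (9, x, m)}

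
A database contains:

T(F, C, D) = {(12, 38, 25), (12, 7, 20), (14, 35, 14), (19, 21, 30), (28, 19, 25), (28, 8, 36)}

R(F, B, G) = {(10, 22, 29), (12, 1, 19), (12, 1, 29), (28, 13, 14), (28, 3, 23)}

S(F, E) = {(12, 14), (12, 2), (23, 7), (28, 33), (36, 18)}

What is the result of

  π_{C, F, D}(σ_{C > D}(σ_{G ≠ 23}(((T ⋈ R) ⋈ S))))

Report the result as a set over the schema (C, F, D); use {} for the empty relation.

{(38, 12, 25)}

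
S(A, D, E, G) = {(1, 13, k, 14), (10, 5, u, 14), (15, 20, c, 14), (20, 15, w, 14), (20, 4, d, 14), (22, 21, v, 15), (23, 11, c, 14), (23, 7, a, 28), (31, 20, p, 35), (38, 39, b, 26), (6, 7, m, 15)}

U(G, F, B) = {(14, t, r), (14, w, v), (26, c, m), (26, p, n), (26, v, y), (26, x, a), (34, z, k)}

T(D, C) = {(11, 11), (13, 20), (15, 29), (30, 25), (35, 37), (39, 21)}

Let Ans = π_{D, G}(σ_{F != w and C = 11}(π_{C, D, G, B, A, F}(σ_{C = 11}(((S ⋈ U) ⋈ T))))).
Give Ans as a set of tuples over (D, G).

{(11, 14)}

S ⋈ U (natural join on G): {(1, 13, k, 14, t, r), (1, 13, k, 14, w, v), (10, 5, u, 14, t, r), (10, 5, u, 14, w, v), (15, 20, c, 14, t, r), (15, 20, c, 14, w, v), (20, 15, w, 14, t, r), (20, 15, w, 14, w, v), (20, 4, d, 14, t, r), (20, 4, d, 14, w, v), (23, 11, c, 14, t, r), (23, 11, c, 14, w, v), (38, 39, b, 26, c, m), (38, 39, b, 26, p, n), (38, 39, b, 26, v, y), (38, 39, b, 26, x, a)}
(S ⋈ U) ⋈ T (natural join on D): {(1, 13, k, 14, t, r, 20), (1, 13, k, 14, w, v, 20), (20, 15, w, 14, t, r, 29), (20, 15, w, 14, w, v, 29), (23, 11, c, 14, t, r, 11), (23, 11, c, 14, w, v, 11), (38, 39, b, 26, c, m, 21), (38, 39, b, 26, p, n, 21), (38, 39, b, 26, v, y, 21), (38, 39, b, 26, x, a, 21)}
σ[C = 11]: keep tuples satisfying C = 11 → {(23, 11, c, 14, t, r, 11), (23, 11, c, 14, w, v, 11)}
Keep only column(s) C, D, G, B, A, F: {(11, 11, 14, r, 23, t), (11, 11, 14, v, 23, w)}
σ[F != w and C = 11]: keep tuples satisfying F != w and C = 11 → {(11, 11, 14, r, 23, t)}
Keep only column(s) D, G: {(11, 14)}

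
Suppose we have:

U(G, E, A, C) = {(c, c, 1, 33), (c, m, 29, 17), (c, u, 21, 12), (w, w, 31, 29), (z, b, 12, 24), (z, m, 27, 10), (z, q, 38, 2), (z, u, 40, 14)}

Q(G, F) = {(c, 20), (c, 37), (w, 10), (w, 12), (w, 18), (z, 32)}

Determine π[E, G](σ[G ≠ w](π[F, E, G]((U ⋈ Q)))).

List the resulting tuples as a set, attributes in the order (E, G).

Natural join on G: {(c, c, 1, 33, 20), (c, c, 1, 33, 37), (c, m, 29, 17, 20), (c, m, 29, 17, 37), (c, u, 21, 12, 20), (c, u, 21, 12, 37), (w, w, 31, 29, 10), (w, w, 31, 29, 12), (w, w, 31, 29, 18), (z, b, 12, 24, 32), (z, m, 27, 10, 32), (z, q, 38, 2, 32), (z, u, 40, 14, 32)}
π[F, E, G]: project onto (F, E, G) → {(10, w, w), (12, w, w), (18, w, w), (20, c, c), (20, m, c), (20, u, c), (32, b, z), (32, m, z), (32, q, z), (32, u, z), (37, c, c), (37, m, c), (37, u, c)}
Apply σ_{G ≠ w}; surviving tuples: {(20, c, c), (20, m, c), (20, u, c), (32, b, z), (32, m, z), (32, q, z), (32, u, z), (37, c, c), (37, m, c), (37, u, c)}
π[E, G]: project onto (E, G) (3 duplicate(s) eliminated) → {(b, z), (c, c), (m, c), (m, z), (q, z), (u, c), (u, z)}

{(b, z), (c, c), (m, c), (m, z), (q, z), (u, c), (u, z)}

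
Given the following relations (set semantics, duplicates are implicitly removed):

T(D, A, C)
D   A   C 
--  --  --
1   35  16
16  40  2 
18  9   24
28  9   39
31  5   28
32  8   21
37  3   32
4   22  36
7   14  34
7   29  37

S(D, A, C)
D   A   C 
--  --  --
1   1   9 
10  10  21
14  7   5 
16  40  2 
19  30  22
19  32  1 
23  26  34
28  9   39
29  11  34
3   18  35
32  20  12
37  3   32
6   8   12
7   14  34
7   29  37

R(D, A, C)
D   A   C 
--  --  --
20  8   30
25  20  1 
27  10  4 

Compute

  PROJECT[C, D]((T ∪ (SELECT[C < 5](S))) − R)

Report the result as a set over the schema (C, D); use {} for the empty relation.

{(1, 19), (16, 1), (2, 16), (21, 32), (24, 18), (28, 31), (32, 37), (34, 7), (36, 4), (37, 7), (39, 28)}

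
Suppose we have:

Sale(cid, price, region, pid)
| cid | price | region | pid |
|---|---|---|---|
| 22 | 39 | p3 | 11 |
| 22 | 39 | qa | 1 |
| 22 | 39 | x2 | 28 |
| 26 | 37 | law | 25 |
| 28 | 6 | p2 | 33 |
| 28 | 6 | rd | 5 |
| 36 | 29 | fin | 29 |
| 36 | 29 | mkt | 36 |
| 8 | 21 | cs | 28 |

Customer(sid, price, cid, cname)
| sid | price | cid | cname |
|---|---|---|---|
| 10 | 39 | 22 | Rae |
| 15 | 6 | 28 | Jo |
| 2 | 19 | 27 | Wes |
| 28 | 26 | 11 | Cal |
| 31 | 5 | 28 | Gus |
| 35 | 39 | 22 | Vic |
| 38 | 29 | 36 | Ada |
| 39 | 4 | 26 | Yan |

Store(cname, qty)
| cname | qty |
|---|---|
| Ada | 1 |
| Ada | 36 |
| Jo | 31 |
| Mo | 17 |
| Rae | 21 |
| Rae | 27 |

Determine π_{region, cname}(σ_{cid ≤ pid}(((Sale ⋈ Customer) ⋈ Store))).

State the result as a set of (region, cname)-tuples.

{(mkt, Ada), (p2, Jo), (x2, Rae)}

Natural join on cid, price: {(22, 39, p3, 11, 10, Rae), (22, 39, p3, 11, 35, Vic), (22, 39, qa, 1, 10, Rae), (22, 39, qa, 1, 35, Vic), (22, 39, x2, 28, 10, Rae), (22, 39, x2, 28, 35, Vic), (28, 6, p2, 33, 15, Jo), (28, 6, rd, 5, 15, Jo), (36, 29, fin, 29, 38, Ada), (36, 29, mkt, 36, 38, Ada)}
Natural join on cname: {(22, 39, p3, 11, 10, Rae, 21), (22, 39, p3, 11, 10, Rae, 27), (22, 39, qa, 1, 10, Rae, 21), (22, 39, qa, 1, 10, Rae, 27), (22, 39, x2, 28, 10, Rae, 21), (22, 39, x2, 28, 10, Rae, 27), (28, 6, p2, 33, 15, Jo, 31), (28, 6, rd, 5, 15, Jo, 31), (36, 29, fin, 29, 38, Ada, 1), (36, 29, fin, 29, 38, Ada, 36), (36, 29, mkt, 36, 38, Ada, 1), (36, 29, mkt, 36, 38, Ada, 36)}
Apply σ_{cid ≤ pid}; surviving tuples: {(22, 39, x2, 28, 10, Rae, 21), (22, 39, x2, 28, 10, Rae, 27), (28, 6, p2, 33, 15, Jo, 31), (36, 29, mkt, 36, 38, Ada, 1), (36, 29, mkt, 36, 38, Ada, 36)}
Keep only column(s) region, cname (2 duplicate(s) eliminated): {(mkt, Ada), (p2, Jo), (x2, Rae)}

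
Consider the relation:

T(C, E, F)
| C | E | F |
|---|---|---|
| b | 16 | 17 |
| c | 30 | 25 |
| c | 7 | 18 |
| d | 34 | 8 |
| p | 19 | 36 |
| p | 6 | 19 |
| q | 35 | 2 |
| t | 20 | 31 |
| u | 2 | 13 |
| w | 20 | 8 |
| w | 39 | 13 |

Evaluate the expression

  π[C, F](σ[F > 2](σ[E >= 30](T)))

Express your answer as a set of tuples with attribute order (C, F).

{(c, 25), (d, 8), (w, 13)}

σ[E >= 30]: keep tuples satisfying E >= 30 → {(c, 30, 25), (d, 34, 8), (q, 35, 2), (w, 39, 13)}
σ[F > 2]: keep tuples satisfying F > 2 → {(c, 30, 25), (d, 34, 8), (w, 39, 13)}
Keep only column(s) C, F: {(c, 25), (d, 8), (w, 13)}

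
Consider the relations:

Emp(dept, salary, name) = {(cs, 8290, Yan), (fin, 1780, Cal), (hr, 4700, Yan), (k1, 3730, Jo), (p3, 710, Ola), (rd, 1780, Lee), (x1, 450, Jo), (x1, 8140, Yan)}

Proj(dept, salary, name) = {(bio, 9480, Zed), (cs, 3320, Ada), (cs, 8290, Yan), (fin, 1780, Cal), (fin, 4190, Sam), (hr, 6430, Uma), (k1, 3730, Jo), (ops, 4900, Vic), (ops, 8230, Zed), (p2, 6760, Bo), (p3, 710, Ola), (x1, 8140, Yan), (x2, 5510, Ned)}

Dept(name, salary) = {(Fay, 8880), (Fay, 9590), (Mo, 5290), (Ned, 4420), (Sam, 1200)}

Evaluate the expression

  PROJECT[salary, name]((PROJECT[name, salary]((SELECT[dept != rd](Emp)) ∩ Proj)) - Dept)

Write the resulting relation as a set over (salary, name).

{(1780, Cal), (3730, Jo), (710, Ola), (8140, Yan), (8290, Yan)}

Apply σ_{dept != rd}; surviving tuples: {(cs, 8290, Yan), (fin, 1780, Cal), (hr, 4700, Yan), (k1, 3730, Jo), (p3, 710, Ola), (x1, 450, Jo), (x1, 8140, Yan)}
Intersection: {(cs, 8290, Yan), (fin, 1780, Cal), (hr, 4700, Yan), (k1, 3730, Jo), (p3, 710, Ola), (x1, 450, Jo), (x1, 8140, Yan)} with {(bio, 9480, Zed), (cs, 3320, Ada), (cs, 8290, Yan), (fin, 1780, Cal), (fin, 4190, Sam), (hr, 6430, Uma), (k1, 3730, Jo), (ops, 4900, Vic), (ops, 8230, Zed), (p2, 6760, Bo), (p3, 710, Ola), (x1, 8140, Yan), (x2, 5510, Ned)} → {(cs, 8290, Yan), (fin, 1780, Cal), (k1, 3730, Jo), (p3, 710, Ola), (x1, 8140, Yan)}
π_{name, salary} gives {(Cal, 1780), (Jo, 3730), (Ola, 710), (Yan, 8140), (Yan, 8290)}.
Difference: {(Cal, 1780), (Jo, 3730), (Ola, 710), (Yan, 8140), (Yan, 8290)} with {(Fay, 8880), (Fay, 9590), (Mo, 5290), (Ned, 4420), (Sam, 1200)} → {(Cal, 1780), (Jo, 3730), (Ola, 710), (Yan, 8140), (Yan, 8290)}
π_{salary, name} gives {(1780, Cal), (3730, Jo), (710, Ola), (8140, Yan), (8290, Yan)}.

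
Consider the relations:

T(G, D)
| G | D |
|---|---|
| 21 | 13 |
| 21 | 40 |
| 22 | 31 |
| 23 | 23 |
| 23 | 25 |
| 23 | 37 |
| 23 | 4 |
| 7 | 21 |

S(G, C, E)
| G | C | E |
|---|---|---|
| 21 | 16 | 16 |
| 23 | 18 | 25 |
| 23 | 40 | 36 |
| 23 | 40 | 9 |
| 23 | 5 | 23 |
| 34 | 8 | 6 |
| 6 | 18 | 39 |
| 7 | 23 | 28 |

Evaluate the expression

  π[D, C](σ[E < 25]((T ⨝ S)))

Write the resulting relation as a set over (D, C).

{(13, 16), (23, 40), (23, 5), (25, 40), (25, 5), (37, 40), (37, 5), (4, 40), (4, 5), (40, 16)}

T ⋈ S (natural join on G): {(21, 13, 16, 16), (21, 40, 16, 16), (23, 23, 18, 25), (23, 23, 40, 36), (23, 23, 40, 9), (23, 23, 5, 23), (23, 25, 18, 25), (23, 25, 40, 36), (23, 25, 40, 9), (23, 25, 5, 23), (23, 37, 18, 25), (23, 37, 40, 36), (23, 37, 40, 9), (23, 37, 5, 23), (23, 4, 18, 25), (23, 4, 40, 36), (23, 4, 40, 9), (23, 4, 5, 23), (7, 21, 23, 28)}
Selection E < 25: {(21, 13, 16, 16), (21, 40, 16, 16), (23, 23, 40, 9), (23, 23, 5, 23), (23, 25, 40, 9), (23, 25, 5, 23), (23, 37, 40, 9), (23, 37, 5, 23), (23, 4, 40, 9), (23, 4, 5, 23)}
π_{D, C} gives {(13, 16), (23, 40), (23, 5), (25, 40), (25, 5), (37, 40), (37, 5), (4, 40), (4, 5), (40, 16)}.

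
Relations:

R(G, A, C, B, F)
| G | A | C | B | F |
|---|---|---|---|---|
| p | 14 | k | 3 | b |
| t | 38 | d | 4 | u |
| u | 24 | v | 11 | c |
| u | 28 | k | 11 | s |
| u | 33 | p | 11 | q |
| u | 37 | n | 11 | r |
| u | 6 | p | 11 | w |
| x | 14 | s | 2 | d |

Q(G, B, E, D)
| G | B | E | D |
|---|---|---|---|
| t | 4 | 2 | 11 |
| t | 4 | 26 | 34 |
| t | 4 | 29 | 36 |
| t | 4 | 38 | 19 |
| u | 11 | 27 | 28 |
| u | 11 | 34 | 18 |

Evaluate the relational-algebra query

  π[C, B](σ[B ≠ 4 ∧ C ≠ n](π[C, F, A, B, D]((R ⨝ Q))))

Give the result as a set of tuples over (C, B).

{(k, 11), (p, 11), (v, 11)}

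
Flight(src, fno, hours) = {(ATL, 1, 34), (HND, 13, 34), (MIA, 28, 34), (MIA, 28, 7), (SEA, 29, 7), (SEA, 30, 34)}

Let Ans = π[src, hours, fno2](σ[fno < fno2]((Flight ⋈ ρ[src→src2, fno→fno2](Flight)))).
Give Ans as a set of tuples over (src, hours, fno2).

ρ[src→src2, fno→fno2]: schema becomes (src2, fno2, hours); tuples unchanged.
Joining Flight and ρ[src→src2, fno→fno2](Flight) on hours yields {(ATL, 1, 34, ATL, 1), (ATL, 1, 34, HND, 13), (ATL, 1, 34, MIA, 28), (ATL, 1, 34, SEA, 30), (HND, 13, 34, ATL, 1), (HND, 13, 34, HND, 13), (HND, 13, 34, MIA, 28), (HND, 13, 34, SEA, 30), (MIA, 28, 34, ATL, 1), (MIA, 28, 34, HND, 13), (MIA, 28, 34, MIA, 28), (MIA, 28, 34, SEA, 30), (MIA, 28, 7, MIA, 28), (MIA, 28, 7, SEA, 29), (SEA, 29, 7, MIA, 28), (SEA, 29, 7, SEA, 29), (SEA, 30, 34, ATL, 1), (SEA, 30, 34, HND, 13), (SEA, 30, 34, MIA, 28), (SEA, 30, 34, SEA, 30)}.
Filtering on fno < fno2 leaves {(ATL, 1, 34, HND, 13), (ATL, 1, 34, MIA, 28), (ATL, 1, 34, SEA, 30), (HND, 13, 34, MIA, 28), (HND, 13, 34, SEA, 30), (MIA, 28, 34, SEA, 30), (MIA, 28, 7, SEA, 29)}.
π_{src, hours, fno2} gives {(ATL, 34, 13), (ATL, 34, 28), (ATL, 34, 30), (HND, 34, 28), (HND, 34, 30), (MIA, 34, 30), (MIA, 7, 29)}.

{(ATL, 34, 13), (ATL, 34, 28), (ATL, 34, 30), (HND, 34, 28), (HND, 34, 30), (MIA, 34, 30), (MIA, 7, 29)}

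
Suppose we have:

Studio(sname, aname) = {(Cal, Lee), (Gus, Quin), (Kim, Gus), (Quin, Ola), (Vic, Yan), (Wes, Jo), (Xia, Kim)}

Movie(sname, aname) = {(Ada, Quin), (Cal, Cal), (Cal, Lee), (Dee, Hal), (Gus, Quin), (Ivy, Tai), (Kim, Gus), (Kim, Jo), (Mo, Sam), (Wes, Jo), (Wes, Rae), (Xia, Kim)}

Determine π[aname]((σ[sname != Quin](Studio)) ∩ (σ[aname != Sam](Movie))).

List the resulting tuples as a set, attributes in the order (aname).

Filtering on sname != Quin leaves {(Cal, Lee), (Gus, Quin), (Kim, Gus), (Vic, Yan), (Wes, Jo), (Xia, Kim)}.
Filtering on aname != Sam leaves {(Ada, Quin), (Cal, Cal), (Cal, Lee), (Dee, Hal), (Gus, Quin), (Ivy, Tai), (Kim, Gus), (Kim, Jo), (Wes, Jo), (Wes, Rae), (Xia, Kim)}.
Intersection: {(Cal, Lee), (Gus, Quin), (Kim, Gus), (Vic, Yan), (Wes, Jo), (Xia, Kim)} with {(Ada, Quin), (Cal, Cal), (Cal, Lee), (Dee, Hal), (Gus, Quin), (Ivy, Tai), (Kim, Gus), (Kim, Jo), (Wes, Jo), (Wes, Rae), (Xia, Kim)} → {(Cal, Lee), (Gus, Quin), (Kim, Gus), (Wes, Jo), (Xia, Kim)}
π[aname]: project onto (aname) → {Gus, Jo, Kim, Lee, Quin}

{Gus, Jo, Kim, Lee, Quin}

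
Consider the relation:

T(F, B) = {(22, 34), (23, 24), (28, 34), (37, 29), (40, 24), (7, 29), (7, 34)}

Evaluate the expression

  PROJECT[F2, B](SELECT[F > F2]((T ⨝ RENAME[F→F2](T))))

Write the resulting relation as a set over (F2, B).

{(22, 34), (23, 24), (7, 29), (7, 34)}

ρ[F→F2]: schema becomes (F2, B); tuples unchanged.
Joining T and RENAME[F→F2](T) on B yields {(22, 34, 22), (22, 34, 28), (22, 34, 7), (23, 24, 23), (23, 24, 40), (28, 34, 22), (28, 34, 28), (28, 34, 7), (37, 29, 37), (37, 29, 7), (40, 24, 23), (40, 24, 40), (7, 29, 37), (7, 29, 7), (7, 34, 22), (7, 34, 28), (7, 34, 7)}.
Filtering on F > F2 leaves {(22, 34, 7), (28, 34, 22), (28, 34, 7), (37, 29, 7), (40, 24, 23)}.
π[F2, B]: project onto (F2, B) (1 duplicate(s) eliminated) → {(22, 34), (23, 24), (7, 29), (7, 34)}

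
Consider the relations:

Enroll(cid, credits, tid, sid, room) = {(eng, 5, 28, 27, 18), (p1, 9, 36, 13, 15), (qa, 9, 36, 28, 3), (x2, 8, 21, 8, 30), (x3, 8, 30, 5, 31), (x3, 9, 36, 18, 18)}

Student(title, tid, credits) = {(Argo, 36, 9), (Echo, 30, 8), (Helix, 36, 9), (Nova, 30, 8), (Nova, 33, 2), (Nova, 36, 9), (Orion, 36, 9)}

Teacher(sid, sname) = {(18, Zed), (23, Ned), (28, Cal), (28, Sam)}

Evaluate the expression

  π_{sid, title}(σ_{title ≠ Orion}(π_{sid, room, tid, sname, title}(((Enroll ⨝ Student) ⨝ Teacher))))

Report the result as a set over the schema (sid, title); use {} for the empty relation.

Joining Enroll and Student on credits, tid yields {(p1, 9, 36, 13, 15, Argo), (p1, 9, 36, 13, 15, Helix), (p1, 9, 36, 13, 15, Nova), (p1, 9, 36, 13, 15, Orion), (qa, 9, 36, 28, 3, Argo), (qa, 9, 36, 28, 3, Helix), (qa, 9, 36, 28, 3, Nova), (qa, 9, 36, 28, 3, Orion), (x3, 8, 30, 5, 31, Echo), (x3, 8, 30, 5, 31, Nova), (x3, 9, 36, 18, 18, Argo), (x3, 9, 36, 18, 18, Helix), (x3, 9, 36, 18, 18, Nova), (x3, 9, 36, 18, 18, Orion)}.
Joining (Enroll ⨝ Student) and Teacher on sid yields {(qa, 9, 36, 28, 3, Argo, Cal), (qa, 9, 36, 28, 3, Argo, Sam), (qa, 9, 36, 28, 3, Helix, Cal), (qa, 9, 36, 28, 3, Helix, Sam), (qa, 9, 36, 28, 3, Nova, Cal), (qa, 9, 36, 28, 3, Nova, Sam), (qa, 9, 36, 28, 3, Orion, Cal), (qa, 9, 36, 28, 3, Orion, Sam), (x3, 9, 36, 18, 18, Argo, Zed), (x3, 9, 36, 18, 18, Helix, Zed), (x3, 9, 36, 18, 18, Nova, Zed), (x3, 9, 36, 18, 18, Orion, Zed)}.
Projecting to sid, room, tid, sname, title: {(18, 18, 36, Zed, Argo), (18, 18, 36, Zed, Helix), (18, 18, 36, Zed, Nova), (18, 18, 36, Zed, Orion), (28, 3, 36, Cal, Argo), (28, 3, 36, Cal, Helix), (28, 3, 36, Cal, Nova), (28, 3, 36, Cal, Orion), (28, 3, 36, Sam, Argo), (28, 3, 36, Sam, Helix), (28, 3, 36, Sam, Nova), (28, 3, 36, Sam, Orion)}
Apply σ_{title ≠ Orion}; surviving tuples: {(18, 18, 36, Zed, Argo), (18, 18, 36, Zed, Helix), (18, 18, 36, Zed, Nova), (28, 3, 36, Cal, Argo), (28, 3, 36, Cal, Helix), (28, 3, 36, Cal, Nova), (28, 3, 36, Sam, Argo), (28, 3, 36, Sam, Helix), (28, 3, 36, Sam, Nova)}
Projecting to sid, title (3 duplicate(s) eliminated): {(18, Argo), (18, Helix), (18, Nova), (28, Argo), (28, Helix), (28, Nova)}

{(18, Argo), (18, Helix), (18, Nova), (28, Argo), (28, Helix), (28, Nova)}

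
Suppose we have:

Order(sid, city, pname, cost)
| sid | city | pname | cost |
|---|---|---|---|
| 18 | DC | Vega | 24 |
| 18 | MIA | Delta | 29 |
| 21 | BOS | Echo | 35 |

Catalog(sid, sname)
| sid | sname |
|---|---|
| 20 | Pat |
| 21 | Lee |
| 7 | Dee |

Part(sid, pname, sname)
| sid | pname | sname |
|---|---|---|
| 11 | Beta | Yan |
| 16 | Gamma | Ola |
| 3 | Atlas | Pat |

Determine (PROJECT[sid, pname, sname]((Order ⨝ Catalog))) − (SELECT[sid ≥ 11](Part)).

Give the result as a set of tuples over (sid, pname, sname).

{(21, Echo, Lee)}

Natural join on sid: {(21, BOS, Echo, 35, Lee)}
π[sid, pname, sname]: project onto (sid, pname, sname) → {(21, Echo, Lee)}
Apply σ_{sid ≥ 11}; surviving tuples: {(11, Beta, Yan), (16, Gamma, Ola)}
Set difference of the two operands is {(21, Echo, Lee)}.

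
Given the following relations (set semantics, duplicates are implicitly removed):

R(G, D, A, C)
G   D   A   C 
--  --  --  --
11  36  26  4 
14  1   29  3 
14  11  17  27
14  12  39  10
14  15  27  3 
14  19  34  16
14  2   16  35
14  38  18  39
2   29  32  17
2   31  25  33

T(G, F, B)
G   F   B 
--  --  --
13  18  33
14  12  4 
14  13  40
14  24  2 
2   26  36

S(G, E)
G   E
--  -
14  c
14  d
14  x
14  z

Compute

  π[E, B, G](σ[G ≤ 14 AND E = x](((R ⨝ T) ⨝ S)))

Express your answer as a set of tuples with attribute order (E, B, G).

{(x, 2, 14), (x, 4, 14), (x, 40, 14)}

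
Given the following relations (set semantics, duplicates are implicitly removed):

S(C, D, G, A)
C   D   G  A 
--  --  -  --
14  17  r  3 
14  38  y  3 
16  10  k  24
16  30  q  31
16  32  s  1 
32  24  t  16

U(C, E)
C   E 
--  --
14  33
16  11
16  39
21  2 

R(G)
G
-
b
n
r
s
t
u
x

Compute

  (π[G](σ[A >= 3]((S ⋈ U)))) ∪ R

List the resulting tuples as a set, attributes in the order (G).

Joining S and U on C yields {(14, 17, r, 3, 33), (14, 38, y, 3, 33), (16, 10, k, 24, 11), (16, 10, k, 24, 39), (16, 30, q, 31, 11), (16, 30, q, 31, 39), (16, 32, s, 1, 11), (16, 32, s, 1, 39)}.
Filtering on A >= 3 leaves {(14, 17, r, 3, 33), (14, 38, y, 3, 33), (16, 10, k, 24, 11), (16, 10, k, 24, 39), (16, 30, q, 31, 11), (16, 30, q, 31, 39)}.
Projecting to G (2 duplicate(s) eliminated): {k, q, r, y}
Union: {k, q, r, y} with {b, n, r, s, t, u, x} → {b, k, n, q, r, s, t, u, x, y}

{b, k, n, q, r, s, t, u, x, y}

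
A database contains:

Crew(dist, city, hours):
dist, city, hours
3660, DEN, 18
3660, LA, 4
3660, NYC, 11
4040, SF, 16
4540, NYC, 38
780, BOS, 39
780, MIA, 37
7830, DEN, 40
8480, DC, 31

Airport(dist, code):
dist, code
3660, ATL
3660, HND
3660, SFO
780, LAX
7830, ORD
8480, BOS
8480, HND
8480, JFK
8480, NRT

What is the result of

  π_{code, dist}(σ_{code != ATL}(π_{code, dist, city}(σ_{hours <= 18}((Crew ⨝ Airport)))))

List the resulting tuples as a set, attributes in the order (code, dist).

{(HND, 3660), (SFO, 3660)}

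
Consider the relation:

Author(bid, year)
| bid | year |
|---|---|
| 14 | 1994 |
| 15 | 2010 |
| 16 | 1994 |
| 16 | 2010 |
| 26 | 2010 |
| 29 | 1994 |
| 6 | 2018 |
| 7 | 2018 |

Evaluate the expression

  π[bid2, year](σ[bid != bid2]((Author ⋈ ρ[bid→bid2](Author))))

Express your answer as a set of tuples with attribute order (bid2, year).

ρ[bid→bid2]: schema becomes (bid2, year); tuples unchanged.
Natural join on year: {(14, 1994, 14), (14, 1994, 16), (14, 1994, 29), (15, 2010, 15), (15, 2010, 16), (15, 2010, 26), (16, 1994, 14), (16, 1994, 16), (16, 1994, 29), (16, 2010, 15), (16, 2010, 16), (16, 2010, 26), (26, 2010, 15), (26, 2010, 16), (26, 2010, 26), (29, 1994, 14), (29, 1994, 16), (29, 1994, 29), (6, 2018, 6), (6, 2018, 7), (7, 2018, 6), (7, 2018, 7)}
Selection bid != bid2: {(14, 1994, 16), (14, 1994, 29), (15, 2010, 16), (15, 2010, 26), (16, 1994, 14), (16, 1994, 29), (16, 2010, 15), (16, 2010, 26), (26, 2010, 15), (26, 2010, 16), (29, 1994, 14), (29, 1994, 16), (6, 2018, 7), (7, 2018, 6)}
Keep only column(s) bid2, year (6 duplicate(s) eliminated): {(14, 1994), (15, 2010), (16, 1994), (16, 2010), (26, 2010), (29, 1994), (6, 2018), (7, 2018)}

{(14, 1994), (15, 2010), (16, 1994), (16, 2010), (26, 2010), (29, 1994), (6, 2018), (7, 2018)}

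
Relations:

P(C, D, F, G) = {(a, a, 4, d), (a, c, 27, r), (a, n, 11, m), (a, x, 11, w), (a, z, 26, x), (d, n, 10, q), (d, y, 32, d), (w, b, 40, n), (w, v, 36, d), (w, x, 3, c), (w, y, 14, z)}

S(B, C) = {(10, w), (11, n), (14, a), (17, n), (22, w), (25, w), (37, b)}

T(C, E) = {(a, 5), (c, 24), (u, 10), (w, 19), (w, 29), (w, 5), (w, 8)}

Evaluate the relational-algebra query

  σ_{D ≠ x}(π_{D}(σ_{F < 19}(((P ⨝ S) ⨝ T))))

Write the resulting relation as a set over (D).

{a, n, y}

Natural join on C: {(a, a, 4, d, 14), (a, c, 27, r, 14), (a, n, 11, m, 14), (a, x, 11, w, 14), (a, z, 26, x, 14), (w, b, 40, n, 10), (w, b, 40, n, 22), (w, b, 40, n, 25), (w, v, 36, d, 10), (w, v, 36, d, 22), (w, v, 36, d, 25), (w, x, 3, c, 10), (w, x, 3, c, 22), (w, x, 3, c, 25), (w, y, 14, z, 10), (w, y, 14, z, 22), (w, y, 14, z, 25)}
Natural join on C: {(a, a, 4, d, 14, 5), (a, c, 27, r, 14, 5), (a, n, 11, m, 14, 5), (a, x, 11, w, 14, 5), (a, z, 26, x, 14, 5), (w, b, 40, n, 10, 19), (w, b, 40, n, 10, 29), (w, b, 40, n, 10, 5), (w, b, 40, n, 10, 8), (w, b, 40, n, 22, 19), (w, b, 40, n, 22, 29), (w, b, 40, n, 22, 5), (w, b, 40, n, 22, 8), (w, b, 40, n, 25, 19), (w, b, 40, n, 25, 29), (w, b, 40, n, 25, 5), (w, b, 40, n, 25, 8), (w, v, 36, d, 10, 19), (w, v, 36, d, 10, 29), (w, v, 36, d, 10, 5), (w, v, 36, d, 10, 8), (w, v, 36, d, 22, 19), (w, v, 36, d, 22, 29), (w, v, 36, d, 22, 5), (w, v, 36, d, 22, 8), (w, v, 36, d, 25, 19), (w, v, 36, d, 25, 29), (w, v, 36, d, 25, 5), (w, v, 36, d, 25, 8), (w, x, 3, c, 10, 19), (w, x, 3, c, 10, 29), (w, x, 3, c, 10, 5), (w, x, 3, c, 10, 8), (w, x, 3, c, 22, 19), (w, x, 3, c, 22, 29), (w, x, 3, c, 22, 5), (w, x, 3, c, 22, 8), (w, x, 3, c, 25, 19), (w, x, 3, c, 25, 29), (w, x, 3, c, 25, 5), (w, x, 3, c, 25, 8), (w, y, 14, z, 10, 19), (w, y, 14, z, 10, 29), (w, y, 14, z, 10, 5), (w, y, 14, z, 10, 8), (w, y, 14, z, 22, 19), (w, y, 14, z, 22, 29), (w, y, 14, z, 22, 5), (w, y, 14, z, 22, 8), (w, y, 14, z, 25, 19), (w, y, 14, z, 25, 29), (w, y, 14, z, 25, 5), (w, y, 14, z, 25, 8)}
Selection F < 19: {(a, a, 4, d, 14, 5), (a, n, 11, m, 14, 5), (a, x, 11, w, 14, 5), (w, x, 3, c, 10, 19), (w, x, 3, c, 10, 29), (w, x, 3, c, 10, 5), (w, x, 3, c, 10, 8), (w, x, 3, c, 22, 19), (w, x, 3, c, 22, 29), (w, x, 3, c, 22, 5), (w, x, 3, c, 22, 8), (w, x, 3, c, 25, 19), (w, x, 3, c, 25, 29), (w, x, 3, c, 25, 5), (w, x, 3, c, 25, 8), (w, y, 14, z, 10, 19), (w, y, 14, z, 10, 29), (w, y, 14, z, 10, 5), (w, y, 14, z, 10, 8), (w, y, 14, z, 22, 19), (w, y, 14, z, 22, 29), (w, y, 14, z, 22, 5), (w, y, 14, z, 22, 8), (w, y, 14, z, 25, 19), (w, y, 14, z, 25, 29), (w, y, 14, z, 25, 5), (w, y, 14, z, 25, 8)}
π_{D} gives {a, n, x, y} (23 duplicate(s) eliminated).
Selection D ≠ x: {a, n, y}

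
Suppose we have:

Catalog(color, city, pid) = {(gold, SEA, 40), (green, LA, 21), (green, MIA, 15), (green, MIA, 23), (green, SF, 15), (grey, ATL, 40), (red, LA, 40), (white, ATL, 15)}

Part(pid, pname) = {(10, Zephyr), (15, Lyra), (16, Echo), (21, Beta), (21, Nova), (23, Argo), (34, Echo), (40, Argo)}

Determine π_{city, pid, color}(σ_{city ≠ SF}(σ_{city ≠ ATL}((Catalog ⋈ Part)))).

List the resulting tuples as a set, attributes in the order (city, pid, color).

{(LA, 21, green), (LA, 40, red), (MIA, 15, green), (MIA, 23, green), (SEA, 40, gold)}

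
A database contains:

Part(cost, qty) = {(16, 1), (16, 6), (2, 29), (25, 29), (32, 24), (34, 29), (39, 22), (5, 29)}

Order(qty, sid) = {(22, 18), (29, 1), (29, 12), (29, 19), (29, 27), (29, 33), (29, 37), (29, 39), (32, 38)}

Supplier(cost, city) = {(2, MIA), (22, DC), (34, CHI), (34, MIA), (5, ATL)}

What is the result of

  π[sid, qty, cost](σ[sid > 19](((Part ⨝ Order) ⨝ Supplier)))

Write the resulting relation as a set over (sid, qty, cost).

Joining Part and Order on qty yields {(2, 29, 1), (2, 29, 12), (2, 29, 19), (2, 29, 27), (2, 29, 33), (2, 29, 37), (2, 29, 39), (25, 29, 1), (25, 29, 12), (25, 29, 19), (25, 29, 27), (25, 29, 33), (25, 29, 37), (25, 29, 39), (34, 29, 1), (34, 29, 12), (34, 29, 19), (34, 29, 27), (34, 29, 33), (34, 29, 37), (34, 29, 39), (39, 22, 18), (5, 29, 1), (5, 29, 12), (5, 29, 19), (5, 29, 27), (5, 29, 33), (5, 29, 37), (5, 29, 39)}.
Joining (Part ⨝ Order) and Supplier on cost yields {(2, 29, 1, MIA), (2, 29, 12, MIA), (2, 29, 19, MIA), (2, 29, 27, MIA), (2, 29, 33, MIA), (2, 29, 37, MIA), (2, 29, 39, MIA), (34, 29, 1, CHI), (34, 29, 1, MIA), (34, 29, 12, CHI), (34, 29, 12, MIA), (34, 29, 19, CHI), (34, 29, 19, MIA), (34, 29, 27, CHI), (34, 29, 27, MIA), (34, 29, 33, CHI), (34, 29, 33, MIA), (34, 29, 37, CHI), (34, 29, 37, MIA), (34, 29, 39, CHI), (34, 29, 39, MIA), (5, 29, 1, ATL), (5, 29, 12, ATL), (5, 29, 19, ATL), (5, 29, 27, ATL), (5, 29, 33, ATL), (5, 29, 37, ATL), (5, 29, 39, ATL)}.
Apply σ_{sid > 19}; surviving tuples: {(2, 29, 27, MIA), (2, 29, 33, MIA), (2, 29, 37, MIA), (2, 29, 39, MIA), (34, 29, 27, CHI), (34, 29, 27, MIA), (34, 29, 33, CHI), (34, 29, 33, MIA), (34, 29, 37, CHI), (34, 29, 37, MIA), (34, 29, 39, CHI), (34, 29, 39, MIA), (5, 29, 27, ATL), (5, 29, 33, ATL), (5, 29, 37, ATL), (5, 29, 39, ATL)}
π[sid, qty, cost]: project onto (sid, qty, cost) (4 duplicate(s) eliminated) → {(27, 29, 2), (27, 29, 34), (27, 29, 5), (33, 29, 2), (33, 29, 34), (33, 29, 5), (37, 29, 2), (37, 29, 34), (37, 29, 5), (39, 29, 2), (39, 29, 34), (39, 29, 5)}

{(27, 29, 2), (27, 29, 34), (27, 29, 5), (33, 29, 2), (33, 29, 34), (33, 29, 5), (37, 29, 2), (37, 29, 34), (37, 29, 5), (39, 29, 2), (39, 29, 34), (39, 29, 5)}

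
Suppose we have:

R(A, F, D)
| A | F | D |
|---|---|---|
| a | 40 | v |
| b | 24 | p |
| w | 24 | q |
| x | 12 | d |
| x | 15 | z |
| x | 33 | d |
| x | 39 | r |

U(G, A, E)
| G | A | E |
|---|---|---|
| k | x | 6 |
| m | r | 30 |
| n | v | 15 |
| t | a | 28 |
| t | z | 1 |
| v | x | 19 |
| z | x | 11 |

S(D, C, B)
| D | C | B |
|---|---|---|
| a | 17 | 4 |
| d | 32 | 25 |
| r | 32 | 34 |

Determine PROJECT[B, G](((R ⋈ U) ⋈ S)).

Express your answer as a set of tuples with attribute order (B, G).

R ⋈ U (natural join on A): {(a, 40, v, t, 28), (x, 12, d, k, 6), (x, 12, d, v, 19), (x, 12, d, z, 11), (x, 15, z, k, 6), (x, 15, z, v, 19), (x, 15, z, z, 11), (x, 33, d, k, 6), (x, 33, d, v, 19), (x, 33, d, z, 11), (x, 39, r, k, 6), (x, 39, r, v, 19), (x, 39, r, z, 11)}
(R ⋈ U) ⋈ S (natural join on D): {(x, 12, d, k, 6, 32, 25), (x, 12, d, v, 19, 32, 25), (x, 12, d, z, 11, 32, 25), (x, 33, d, k, 6, 32, 25), (x, 33, d, v, 19, 32, 25), (x, 33, d, z, 11, 32, 25), (x, 39, r, k, 6, 32, 34), (x, 39, r, v, 19, 32, 34), (x, 39, r, z, 11, 32, 34)}
Projecting to B, G (3 duplicate(s) eliminated): {(25, k), (25, v), (25, z), (34, k), (34, v), (34, z)}

{(25, k), (25, v), (25, z), (34, k), (34, v), (34, z)}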